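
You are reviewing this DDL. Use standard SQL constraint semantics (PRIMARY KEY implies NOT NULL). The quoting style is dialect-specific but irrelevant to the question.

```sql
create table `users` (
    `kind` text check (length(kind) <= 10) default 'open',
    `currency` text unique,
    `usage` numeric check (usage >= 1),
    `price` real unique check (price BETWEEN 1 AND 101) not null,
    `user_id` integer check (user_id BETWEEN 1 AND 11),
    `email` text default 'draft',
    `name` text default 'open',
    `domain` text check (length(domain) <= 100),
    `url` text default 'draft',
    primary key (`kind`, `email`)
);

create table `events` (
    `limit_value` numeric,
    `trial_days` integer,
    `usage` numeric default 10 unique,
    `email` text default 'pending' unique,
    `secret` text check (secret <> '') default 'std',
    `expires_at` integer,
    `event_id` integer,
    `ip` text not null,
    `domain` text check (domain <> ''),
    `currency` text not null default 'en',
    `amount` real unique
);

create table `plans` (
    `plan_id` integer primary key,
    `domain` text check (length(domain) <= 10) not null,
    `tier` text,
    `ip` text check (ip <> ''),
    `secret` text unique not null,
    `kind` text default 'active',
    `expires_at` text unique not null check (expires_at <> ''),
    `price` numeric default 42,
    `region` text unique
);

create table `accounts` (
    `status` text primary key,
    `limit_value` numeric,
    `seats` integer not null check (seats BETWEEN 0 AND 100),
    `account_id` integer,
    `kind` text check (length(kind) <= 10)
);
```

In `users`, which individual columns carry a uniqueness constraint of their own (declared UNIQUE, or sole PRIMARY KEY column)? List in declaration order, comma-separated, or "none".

currency, price

- kind: part of a composite PRIMARY KEY — only the tuple is unique, not this column on its own.
- currency: declared UNIQUE → unique.
- usage: no UNIQUE or single-column PK constraint.
- price: declared UNIQUE → unique.
- user_id: no UNIQUE or single-column PK constraint.
- email: part of a composite PRIMARY KEY — only the tuple is unique, not this column on its own.
- name: no UNIQUE or single-column PK constraint.
- domain: no UNIQUE or single-column PK constraint.
- url: no UNIQUE or single-column PK constraint.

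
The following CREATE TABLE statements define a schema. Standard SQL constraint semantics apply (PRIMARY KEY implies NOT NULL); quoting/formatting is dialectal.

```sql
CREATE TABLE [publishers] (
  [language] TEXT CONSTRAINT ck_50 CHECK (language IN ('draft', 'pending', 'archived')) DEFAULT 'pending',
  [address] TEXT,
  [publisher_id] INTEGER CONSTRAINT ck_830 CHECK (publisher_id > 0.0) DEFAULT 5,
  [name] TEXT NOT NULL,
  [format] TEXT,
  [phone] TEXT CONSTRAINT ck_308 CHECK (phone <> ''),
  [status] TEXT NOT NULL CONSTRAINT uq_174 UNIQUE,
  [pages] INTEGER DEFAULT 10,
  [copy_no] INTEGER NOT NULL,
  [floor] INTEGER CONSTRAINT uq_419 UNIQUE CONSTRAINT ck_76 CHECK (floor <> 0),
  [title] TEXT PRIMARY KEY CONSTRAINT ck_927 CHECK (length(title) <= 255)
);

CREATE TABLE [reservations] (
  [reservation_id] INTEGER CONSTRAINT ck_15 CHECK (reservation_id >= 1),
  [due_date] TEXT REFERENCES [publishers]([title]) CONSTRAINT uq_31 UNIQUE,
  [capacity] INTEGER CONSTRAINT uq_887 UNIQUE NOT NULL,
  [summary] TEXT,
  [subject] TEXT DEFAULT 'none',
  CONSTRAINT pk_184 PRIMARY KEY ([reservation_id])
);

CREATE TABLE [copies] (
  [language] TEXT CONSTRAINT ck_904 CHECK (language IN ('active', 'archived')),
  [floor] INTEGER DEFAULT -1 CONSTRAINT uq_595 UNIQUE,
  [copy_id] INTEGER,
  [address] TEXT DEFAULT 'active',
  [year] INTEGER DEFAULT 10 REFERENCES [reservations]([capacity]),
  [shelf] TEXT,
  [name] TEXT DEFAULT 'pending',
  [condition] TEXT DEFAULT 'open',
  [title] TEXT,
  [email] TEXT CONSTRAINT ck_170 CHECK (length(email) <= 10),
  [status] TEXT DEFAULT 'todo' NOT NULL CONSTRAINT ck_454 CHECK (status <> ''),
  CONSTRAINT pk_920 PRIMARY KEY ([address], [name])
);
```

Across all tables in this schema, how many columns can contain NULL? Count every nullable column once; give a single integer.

publishers: 7 nullable (language, address, publisher_id, format, phone, pages, floor — PK (title) and explicit NOT NULL columns excluded).
reservations: 3 nullable (due_date, summary, subject — PK (reservation_id) and explicit NOT NULL columns excluded).
copies: 8 nullable (language, floor, copy_id, year, shelf, condition, title, email — PK (address, name) and explicit NOT NULL columns excluded).
Total: 7 + 3 + 8 = 18.

18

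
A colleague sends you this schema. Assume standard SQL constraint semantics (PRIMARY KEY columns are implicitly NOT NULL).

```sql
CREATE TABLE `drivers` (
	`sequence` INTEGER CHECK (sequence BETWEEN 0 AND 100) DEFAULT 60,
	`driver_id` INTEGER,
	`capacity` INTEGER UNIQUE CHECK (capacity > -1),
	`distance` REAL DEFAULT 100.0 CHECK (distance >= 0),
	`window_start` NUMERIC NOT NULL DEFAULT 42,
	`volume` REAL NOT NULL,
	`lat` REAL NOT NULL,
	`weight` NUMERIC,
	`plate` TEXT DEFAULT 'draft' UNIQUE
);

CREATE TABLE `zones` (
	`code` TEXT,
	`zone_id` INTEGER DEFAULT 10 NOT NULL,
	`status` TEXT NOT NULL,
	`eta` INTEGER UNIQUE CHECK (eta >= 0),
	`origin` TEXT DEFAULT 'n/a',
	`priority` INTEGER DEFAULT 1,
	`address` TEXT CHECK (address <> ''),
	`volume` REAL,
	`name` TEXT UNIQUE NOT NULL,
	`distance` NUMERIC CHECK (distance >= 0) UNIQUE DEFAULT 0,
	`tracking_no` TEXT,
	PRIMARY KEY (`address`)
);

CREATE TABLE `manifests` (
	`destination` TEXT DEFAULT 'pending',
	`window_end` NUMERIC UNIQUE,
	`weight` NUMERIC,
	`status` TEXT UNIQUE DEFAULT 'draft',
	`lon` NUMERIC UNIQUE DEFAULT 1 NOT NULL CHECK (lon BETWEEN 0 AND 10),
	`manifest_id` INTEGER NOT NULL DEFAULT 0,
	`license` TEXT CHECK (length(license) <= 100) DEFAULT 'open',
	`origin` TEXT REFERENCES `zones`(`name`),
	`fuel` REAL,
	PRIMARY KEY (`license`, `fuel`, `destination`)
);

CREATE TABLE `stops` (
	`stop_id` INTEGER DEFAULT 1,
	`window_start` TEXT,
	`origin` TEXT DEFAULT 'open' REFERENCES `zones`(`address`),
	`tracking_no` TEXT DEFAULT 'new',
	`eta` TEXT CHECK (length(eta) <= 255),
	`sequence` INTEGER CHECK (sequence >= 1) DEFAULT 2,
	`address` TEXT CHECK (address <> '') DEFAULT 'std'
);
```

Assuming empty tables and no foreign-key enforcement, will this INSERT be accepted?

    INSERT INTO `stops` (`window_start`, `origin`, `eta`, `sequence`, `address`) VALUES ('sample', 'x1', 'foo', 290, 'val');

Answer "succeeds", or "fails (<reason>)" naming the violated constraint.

succeeds

stops has no NOT NULL or PRIMARY KEY columns.
CHECK constraints: 'foo' satisfies (length(eta) <= 255); 290 satisfies (sequence >= 1); 'val' satisfies (address <> '').
No constraint is violated.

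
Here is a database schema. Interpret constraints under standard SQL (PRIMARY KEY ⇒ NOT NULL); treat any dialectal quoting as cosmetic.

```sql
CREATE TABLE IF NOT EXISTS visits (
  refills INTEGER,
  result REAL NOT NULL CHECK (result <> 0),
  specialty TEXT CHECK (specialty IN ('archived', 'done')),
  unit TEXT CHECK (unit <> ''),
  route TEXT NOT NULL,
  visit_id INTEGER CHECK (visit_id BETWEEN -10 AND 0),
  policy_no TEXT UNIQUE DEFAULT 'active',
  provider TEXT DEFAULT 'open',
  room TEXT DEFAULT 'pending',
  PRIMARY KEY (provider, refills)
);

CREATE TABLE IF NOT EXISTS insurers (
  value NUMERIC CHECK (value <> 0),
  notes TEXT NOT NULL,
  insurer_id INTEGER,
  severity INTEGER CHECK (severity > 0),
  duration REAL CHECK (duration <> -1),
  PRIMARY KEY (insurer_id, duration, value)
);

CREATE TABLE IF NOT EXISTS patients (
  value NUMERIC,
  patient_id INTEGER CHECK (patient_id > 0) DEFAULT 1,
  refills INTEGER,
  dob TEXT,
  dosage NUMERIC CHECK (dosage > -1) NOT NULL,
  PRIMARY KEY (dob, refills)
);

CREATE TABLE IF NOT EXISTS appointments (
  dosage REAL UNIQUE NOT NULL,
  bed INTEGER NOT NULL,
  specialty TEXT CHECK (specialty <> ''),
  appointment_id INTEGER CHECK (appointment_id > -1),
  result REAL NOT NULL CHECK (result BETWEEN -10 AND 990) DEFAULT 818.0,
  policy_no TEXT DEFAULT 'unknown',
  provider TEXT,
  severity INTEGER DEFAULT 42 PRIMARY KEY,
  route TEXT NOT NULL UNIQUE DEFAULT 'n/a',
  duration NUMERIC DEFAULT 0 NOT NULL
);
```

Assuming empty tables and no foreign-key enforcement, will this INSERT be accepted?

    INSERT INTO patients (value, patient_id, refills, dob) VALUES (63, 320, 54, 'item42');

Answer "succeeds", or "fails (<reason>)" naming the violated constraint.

fails (NOT NULL on dosage)

dosage is omitted from the column list and has no DEFAULT, so it would receive NULL.
But dosage is declared NOT NULL.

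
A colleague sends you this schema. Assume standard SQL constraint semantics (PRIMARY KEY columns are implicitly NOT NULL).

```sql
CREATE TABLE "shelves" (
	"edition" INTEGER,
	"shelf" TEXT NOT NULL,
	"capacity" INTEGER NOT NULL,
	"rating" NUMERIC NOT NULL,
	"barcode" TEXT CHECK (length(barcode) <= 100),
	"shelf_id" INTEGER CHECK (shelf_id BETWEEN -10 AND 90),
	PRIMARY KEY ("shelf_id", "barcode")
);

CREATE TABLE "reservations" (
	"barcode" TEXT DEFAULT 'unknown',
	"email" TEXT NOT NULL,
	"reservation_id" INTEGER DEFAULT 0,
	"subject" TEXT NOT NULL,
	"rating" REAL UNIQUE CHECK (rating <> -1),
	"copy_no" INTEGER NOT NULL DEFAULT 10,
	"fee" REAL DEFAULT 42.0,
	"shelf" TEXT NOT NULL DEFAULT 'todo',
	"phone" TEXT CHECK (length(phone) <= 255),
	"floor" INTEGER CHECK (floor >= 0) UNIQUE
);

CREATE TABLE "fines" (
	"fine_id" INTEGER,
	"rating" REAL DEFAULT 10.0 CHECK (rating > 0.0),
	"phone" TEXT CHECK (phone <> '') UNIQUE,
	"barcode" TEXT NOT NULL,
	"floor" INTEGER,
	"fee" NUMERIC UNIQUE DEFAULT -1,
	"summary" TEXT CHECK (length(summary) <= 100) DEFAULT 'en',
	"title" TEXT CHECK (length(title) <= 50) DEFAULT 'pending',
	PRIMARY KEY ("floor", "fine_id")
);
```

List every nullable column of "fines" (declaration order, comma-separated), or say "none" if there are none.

rating, phone, fee, summary, title

- fine_id: part of the PRIMARY KEY, which implies NOT NULL → not nullable.
- rating: CHECK does not forbid NULL (a CHECK constraint passes when its expression is NULL) → nullable.
- phone: CHECK does not forbid NULL (a CHECK constraint passes when its expression is NULL) → nullable.
- barcode: declared NOT NULL → not nullable.
- floor: part of the PRIMARY KEY, which implies NOT NULL → not nullable.
- fee: UNIQUE does not imply NOT NULL → nullable.
- summary: CHECK does not forbid NULL (a CHECK constraint passes when its expression is NULL) → nullable.
- title: CHECK does not forbid NULL (a CHECK constraint passes when its expression is NULL) → nullable.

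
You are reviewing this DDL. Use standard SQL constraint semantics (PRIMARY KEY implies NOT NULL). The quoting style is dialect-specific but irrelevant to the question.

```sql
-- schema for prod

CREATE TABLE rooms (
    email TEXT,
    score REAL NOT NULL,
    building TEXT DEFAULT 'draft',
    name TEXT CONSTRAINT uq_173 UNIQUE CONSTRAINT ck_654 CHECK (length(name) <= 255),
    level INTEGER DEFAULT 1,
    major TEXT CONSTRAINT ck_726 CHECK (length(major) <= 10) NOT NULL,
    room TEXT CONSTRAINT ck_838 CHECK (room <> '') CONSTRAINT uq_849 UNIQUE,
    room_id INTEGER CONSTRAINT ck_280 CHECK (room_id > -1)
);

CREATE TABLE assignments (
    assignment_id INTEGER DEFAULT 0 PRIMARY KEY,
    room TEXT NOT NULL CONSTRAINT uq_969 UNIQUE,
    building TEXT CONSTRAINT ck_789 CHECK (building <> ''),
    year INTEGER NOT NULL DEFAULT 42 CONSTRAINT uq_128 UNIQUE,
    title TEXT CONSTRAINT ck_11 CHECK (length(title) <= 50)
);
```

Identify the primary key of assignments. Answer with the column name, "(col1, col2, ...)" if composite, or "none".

assignment_id is declared PRIMARY KEY inline on the column.

assignment_id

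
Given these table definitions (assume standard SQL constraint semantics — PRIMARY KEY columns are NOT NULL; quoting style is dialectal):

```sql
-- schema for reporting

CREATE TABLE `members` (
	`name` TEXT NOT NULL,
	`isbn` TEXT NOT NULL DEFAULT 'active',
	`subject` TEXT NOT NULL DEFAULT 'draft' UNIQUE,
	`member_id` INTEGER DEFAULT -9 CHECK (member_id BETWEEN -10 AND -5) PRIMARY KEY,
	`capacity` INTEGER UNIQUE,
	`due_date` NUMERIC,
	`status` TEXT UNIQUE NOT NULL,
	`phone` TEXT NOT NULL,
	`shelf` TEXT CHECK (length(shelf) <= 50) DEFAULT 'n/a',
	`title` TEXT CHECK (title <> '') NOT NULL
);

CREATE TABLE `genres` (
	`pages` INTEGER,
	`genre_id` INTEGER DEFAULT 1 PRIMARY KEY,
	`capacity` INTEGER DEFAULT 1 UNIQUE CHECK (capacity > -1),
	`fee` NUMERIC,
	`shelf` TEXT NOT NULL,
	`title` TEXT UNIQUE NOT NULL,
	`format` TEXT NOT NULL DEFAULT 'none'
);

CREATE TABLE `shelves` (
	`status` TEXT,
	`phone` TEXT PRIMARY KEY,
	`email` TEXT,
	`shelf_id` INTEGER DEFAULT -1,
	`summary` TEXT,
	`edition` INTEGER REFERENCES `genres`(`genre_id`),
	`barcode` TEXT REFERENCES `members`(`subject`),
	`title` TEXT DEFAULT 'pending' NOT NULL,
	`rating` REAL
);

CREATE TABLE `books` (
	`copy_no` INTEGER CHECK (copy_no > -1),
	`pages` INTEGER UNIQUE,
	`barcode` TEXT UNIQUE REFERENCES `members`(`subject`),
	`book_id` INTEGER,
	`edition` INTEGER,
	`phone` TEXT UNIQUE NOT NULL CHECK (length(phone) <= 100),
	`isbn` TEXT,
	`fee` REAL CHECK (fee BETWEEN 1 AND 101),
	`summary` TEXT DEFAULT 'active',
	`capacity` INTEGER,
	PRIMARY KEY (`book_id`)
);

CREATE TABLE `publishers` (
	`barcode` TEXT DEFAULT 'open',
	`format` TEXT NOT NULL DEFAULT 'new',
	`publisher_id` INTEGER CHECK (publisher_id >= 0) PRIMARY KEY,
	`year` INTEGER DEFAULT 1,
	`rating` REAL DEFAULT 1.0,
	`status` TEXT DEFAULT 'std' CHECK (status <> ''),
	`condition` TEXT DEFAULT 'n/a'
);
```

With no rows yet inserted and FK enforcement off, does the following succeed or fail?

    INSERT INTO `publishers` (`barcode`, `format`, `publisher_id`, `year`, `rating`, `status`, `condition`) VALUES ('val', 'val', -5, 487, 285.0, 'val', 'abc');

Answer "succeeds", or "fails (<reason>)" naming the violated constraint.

fails (CHECK on publisher_id)

The value -5 for publisher_id violates CHECK (publisher_id >= 0).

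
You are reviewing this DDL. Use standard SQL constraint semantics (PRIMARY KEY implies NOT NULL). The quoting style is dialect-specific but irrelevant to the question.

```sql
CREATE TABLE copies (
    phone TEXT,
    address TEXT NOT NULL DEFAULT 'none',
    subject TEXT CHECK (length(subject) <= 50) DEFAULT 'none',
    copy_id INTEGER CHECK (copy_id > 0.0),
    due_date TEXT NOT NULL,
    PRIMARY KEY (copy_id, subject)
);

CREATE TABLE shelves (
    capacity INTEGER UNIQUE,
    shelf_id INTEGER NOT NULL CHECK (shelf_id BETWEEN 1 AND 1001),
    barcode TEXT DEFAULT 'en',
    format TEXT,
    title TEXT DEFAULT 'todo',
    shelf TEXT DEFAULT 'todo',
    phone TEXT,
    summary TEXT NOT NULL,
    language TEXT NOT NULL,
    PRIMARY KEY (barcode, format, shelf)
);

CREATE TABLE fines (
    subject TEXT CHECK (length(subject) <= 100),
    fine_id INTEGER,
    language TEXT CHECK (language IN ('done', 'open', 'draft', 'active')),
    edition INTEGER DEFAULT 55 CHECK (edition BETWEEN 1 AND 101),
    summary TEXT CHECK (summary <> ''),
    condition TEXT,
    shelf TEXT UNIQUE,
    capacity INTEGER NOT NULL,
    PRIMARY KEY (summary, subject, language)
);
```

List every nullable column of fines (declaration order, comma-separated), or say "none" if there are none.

- subject: part of the PRIMARY KEY, which implies NOT NULL → not nullable.
- fine_id: no NOT NULL constraint applies → nullable.
- language: part of the PRIMARY KEY, which implies NOT NULL → not nullable.
- edition: CHECK does not forbid NULL (a CHECK constraint passes when its expression is NULL) → nullable.
- summary: part of the PRIMARY KEY, which implies NOT NULL → not nullable.
- condition: no NOT NULL constraint applies → nullable.
- shelf: UNIQUE does not imply NOT NULL → nullable.
- capacity: declared NOT NULL → not nullable.

fine_id, edition, condition, shelf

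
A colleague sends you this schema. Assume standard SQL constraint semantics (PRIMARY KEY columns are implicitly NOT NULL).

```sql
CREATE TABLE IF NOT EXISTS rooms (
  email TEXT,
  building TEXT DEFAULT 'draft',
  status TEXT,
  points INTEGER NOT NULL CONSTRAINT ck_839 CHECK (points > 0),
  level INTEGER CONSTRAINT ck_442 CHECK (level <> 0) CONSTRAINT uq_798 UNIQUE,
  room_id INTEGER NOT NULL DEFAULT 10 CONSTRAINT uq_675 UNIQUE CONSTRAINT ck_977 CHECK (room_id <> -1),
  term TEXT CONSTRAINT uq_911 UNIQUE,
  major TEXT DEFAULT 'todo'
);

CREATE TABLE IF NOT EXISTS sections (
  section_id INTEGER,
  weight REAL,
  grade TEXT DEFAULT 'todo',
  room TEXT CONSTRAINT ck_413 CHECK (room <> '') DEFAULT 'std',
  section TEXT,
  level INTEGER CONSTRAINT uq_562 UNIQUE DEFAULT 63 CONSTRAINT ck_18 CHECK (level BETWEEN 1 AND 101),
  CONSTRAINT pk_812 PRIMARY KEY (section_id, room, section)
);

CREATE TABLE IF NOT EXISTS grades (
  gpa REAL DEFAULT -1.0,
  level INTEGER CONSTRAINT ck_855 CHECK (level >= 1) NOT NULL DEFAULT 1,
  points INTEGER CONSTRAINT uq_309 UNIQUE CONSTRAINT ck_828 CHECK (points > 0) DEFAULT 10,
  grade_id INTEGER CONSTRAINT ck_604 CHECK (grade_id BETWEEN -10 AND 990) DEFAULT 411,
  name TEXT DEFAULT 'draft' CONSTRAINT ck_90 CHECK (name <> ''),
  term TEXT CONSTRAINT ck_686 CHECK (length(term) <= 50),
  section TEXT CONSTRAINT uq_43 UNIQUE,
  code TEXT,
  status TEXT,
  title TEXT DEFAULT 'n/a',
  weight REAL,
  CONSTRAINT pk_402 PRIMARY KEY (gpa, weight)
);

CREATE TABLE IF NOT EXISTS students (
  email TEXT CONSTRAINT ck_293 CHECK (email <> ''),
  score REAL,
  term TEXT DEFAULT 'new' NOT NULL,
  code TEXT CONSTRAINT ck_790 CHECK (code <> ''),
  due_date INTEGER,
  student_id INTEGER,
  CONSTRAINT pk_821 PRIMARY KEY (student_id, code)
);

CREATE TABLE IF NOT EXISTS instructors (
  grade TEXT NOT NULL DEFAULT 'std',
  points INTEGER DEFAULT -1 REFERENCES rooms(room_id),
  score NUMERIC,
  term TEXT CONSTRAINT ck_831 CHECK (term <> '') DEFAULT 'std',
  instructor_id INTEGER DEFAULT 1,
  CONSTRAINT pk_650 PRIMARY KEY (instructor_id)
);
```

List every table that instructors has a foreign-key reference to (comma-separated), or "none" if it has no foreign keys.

- points REFERENCES rooms(room_id).

rooms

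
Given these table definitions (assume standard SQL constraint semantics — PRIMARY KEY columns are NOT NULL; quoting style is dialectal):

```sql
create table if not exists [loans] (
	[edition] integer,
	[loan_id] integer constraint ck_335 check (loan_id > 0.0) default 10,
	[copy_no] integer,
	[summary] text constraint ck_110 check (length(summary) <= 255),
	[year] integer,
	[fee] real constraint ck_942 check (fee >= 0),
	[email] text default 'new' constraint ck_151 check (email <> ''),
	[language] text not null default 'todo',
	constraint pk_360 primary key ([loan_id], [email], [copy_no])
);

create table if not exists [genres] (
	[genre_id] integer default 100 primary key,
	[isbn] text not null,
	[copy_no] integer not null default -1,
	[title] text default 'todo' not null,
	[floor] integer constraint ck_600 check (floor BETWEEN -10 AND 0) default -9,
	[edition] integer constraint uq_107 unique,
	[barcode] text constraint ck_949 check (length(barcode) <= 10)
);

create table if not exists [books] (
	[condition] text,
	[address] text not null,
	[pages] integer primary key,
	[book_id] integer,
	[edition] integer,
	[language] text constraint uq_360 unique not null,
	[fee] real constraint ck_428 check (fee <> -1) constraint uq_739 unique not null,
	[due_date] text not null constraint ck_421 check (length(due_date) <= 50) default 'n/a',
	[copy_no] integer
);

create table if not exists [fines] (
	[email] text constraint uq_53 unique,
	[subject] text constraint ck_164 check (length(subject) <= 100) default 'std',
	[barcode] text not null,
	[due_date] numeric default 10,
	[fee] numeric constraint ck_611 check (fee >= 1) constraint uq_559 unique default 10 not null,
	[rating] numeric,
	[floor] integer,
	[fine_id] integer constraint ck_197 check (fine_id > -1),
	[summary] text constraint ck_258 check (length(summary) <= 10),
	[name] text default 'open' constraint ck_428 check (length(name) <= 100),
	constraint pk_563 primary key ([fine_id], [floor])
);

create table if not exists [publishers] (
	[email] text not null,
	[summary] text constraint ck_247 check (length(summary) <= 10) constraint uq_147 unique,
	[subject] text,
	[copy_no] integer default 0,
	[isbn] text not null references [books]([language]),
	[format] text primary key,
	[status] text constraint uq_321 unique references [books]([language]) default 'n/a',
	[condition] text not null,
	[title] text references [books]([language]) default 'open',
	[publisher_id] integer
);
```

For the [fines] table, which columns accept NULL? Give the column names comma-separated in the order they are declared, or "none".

- email: UNIQUE does not imply NOT NULL → nullable.
- subject: CHECK does not forbid NULL (a CHECK constraint passes when its expression is NULL) → nullable.
- barcode: declared NOT NULL → not nullable.
- due_date: DEFAULT only fills an omitted column; an explicit NULL is still allowed → nullable.
- fee: declared NOT NULL → not nullable.
- rating: no NOT NULL constraint applies → nullable.
- floor: part of the PRIMARY KEY, which implies NOT NULL → not nullable.
- fine_id: part of the PRIMARY KEY, which implies NOT NULL → not nullable.
- summary: CHECK does not forbid NULL (a CHECK constraint passes when its expression is NULL) → nullable.
- name: CHECK does not forbid NULL (a CHECK constraint passes when its expression is NULL) → nullable.

email, subject, due_date, rating, summary, name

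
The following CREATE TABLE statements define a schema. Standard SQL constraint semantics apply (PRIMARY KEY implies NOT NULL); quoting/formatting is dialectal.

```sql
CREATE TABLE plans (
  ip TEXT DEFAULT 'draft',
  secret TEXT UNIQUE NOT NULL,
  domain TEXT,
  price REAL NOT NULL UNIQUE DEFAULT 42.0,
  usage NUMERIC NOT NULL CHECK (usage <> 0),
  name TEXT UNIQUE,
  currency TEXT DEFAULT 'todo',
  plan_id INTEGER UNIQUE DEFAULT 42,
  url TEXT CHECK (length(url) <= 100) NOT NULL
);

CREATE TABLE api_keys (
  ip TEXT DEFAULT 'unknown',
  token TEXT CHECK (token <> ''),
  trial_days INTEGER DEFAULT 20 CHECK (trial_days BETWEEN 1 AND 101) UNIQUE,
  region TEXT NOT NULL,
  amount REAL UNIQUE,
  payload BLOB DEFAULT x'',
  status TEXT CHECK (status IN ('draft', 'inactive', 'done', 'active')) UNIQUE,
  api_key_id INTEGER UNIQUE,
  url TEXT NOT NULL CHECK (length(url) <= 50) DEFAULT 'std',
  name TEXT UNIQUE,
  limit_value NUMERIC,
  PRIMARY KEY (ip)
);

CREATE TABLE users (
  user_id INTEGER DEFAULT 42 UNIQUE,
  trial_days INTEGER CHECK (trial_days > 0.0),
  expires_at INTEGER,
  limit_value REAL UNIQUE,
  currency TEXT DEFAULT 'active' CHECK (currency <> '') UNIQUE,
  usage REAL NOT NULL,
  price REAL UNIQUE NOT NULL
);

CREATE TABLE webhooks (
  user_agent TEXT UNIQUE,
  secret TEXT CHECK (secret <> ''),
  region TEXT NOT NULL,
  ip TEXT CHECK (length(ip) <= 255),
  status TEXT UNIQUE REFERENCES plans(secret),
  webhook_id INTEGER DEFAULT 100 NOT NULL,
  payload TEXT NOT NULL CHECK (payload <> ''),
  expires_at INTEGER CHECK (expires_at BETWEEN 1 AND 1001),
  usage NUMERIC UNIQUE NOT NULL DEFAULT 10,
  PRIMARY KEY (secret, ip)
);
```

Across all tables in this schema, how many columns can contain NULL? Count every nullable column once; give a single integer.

plans: 5 nullable (ip, domain, name, currency, plan_id — PK none and explicit NOT NULL columns excluded).
api_keys: 8 nullable (token, trial_days, amount, payload, status, api_key_id, name, limit_value — PK (ip) and explicit NOT NULL columns excluded).
users: 5 nullable (user_id, trial_days, expires_at, limit_value, currency — PK none and explicit NOT NULL columns excluded).
webhooks: 3 nullable (user_agent, status, expires_at — PK (secret, ip) and explicit NOT NULL columns excluded).
Total: 5 + 8 + 5 + 3 = 21.

21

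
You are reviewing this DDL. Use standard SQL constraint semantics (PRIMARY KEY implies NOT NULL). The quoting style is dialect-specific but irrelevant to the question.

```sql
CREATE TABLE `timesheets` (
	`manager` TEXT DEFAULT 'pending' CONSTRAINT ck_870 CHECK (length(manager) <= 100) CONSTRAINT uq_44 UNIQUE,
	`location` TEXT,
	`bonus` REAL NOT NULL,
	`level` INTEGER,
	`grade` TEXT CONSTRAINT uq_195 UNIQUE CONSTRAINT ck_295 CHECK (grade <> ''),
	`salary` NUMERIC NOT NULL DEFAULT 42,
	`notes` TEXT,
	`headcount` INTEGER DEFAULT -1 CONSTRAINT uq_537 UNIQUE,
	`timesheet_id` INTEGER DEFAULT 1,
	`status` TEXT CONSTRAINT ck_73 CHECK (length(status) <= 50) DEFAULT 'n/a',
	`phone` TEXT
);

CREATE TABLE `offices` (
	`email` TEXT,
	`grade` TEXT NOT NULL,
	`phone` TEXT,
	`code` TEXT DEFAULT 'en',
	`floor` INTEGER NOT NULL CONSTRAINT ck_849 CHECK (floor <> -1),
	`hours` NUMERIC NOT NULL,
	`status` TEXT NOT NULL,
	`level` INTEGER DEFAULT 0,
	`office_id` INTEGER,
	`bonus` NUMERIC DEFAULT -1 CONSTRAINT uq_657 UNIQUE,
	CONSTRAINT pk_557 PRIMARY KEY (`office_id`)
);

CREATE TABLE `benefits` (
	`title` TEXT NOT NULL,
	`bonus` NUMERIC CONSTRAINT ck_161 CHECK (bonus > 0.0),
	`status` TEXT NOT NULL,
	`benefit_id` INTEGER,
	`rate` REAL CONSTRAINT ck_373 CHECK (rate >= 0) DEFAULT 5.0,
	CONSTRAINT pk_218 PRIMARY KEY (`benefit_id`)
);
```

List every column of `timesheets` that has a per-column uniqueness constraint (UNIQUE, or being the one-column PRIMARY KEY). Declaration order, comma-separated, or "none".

- manager: declared UNIQUE → unique.
- location: no UNIQUE or single-column PK constraint.
- bonus: no UNIQUE or single-column PK constraint.
- level: no UNIQUE or single-column PK constraint.
- grade: declared UNIQUE → unique.
- salary: no UNIQUE or single-column PK constraint.
- notes: no UNIQUE or single-column PK constraint.
- headcount: declared UNIQUE → unique.
- timesheet_id: no UNIQUE or single-column PK constraint.
- status: no UNIQUE or single-column PK constraint.
- phone: no UNIQUE or single-column PK constraint.

manager, grade, headcount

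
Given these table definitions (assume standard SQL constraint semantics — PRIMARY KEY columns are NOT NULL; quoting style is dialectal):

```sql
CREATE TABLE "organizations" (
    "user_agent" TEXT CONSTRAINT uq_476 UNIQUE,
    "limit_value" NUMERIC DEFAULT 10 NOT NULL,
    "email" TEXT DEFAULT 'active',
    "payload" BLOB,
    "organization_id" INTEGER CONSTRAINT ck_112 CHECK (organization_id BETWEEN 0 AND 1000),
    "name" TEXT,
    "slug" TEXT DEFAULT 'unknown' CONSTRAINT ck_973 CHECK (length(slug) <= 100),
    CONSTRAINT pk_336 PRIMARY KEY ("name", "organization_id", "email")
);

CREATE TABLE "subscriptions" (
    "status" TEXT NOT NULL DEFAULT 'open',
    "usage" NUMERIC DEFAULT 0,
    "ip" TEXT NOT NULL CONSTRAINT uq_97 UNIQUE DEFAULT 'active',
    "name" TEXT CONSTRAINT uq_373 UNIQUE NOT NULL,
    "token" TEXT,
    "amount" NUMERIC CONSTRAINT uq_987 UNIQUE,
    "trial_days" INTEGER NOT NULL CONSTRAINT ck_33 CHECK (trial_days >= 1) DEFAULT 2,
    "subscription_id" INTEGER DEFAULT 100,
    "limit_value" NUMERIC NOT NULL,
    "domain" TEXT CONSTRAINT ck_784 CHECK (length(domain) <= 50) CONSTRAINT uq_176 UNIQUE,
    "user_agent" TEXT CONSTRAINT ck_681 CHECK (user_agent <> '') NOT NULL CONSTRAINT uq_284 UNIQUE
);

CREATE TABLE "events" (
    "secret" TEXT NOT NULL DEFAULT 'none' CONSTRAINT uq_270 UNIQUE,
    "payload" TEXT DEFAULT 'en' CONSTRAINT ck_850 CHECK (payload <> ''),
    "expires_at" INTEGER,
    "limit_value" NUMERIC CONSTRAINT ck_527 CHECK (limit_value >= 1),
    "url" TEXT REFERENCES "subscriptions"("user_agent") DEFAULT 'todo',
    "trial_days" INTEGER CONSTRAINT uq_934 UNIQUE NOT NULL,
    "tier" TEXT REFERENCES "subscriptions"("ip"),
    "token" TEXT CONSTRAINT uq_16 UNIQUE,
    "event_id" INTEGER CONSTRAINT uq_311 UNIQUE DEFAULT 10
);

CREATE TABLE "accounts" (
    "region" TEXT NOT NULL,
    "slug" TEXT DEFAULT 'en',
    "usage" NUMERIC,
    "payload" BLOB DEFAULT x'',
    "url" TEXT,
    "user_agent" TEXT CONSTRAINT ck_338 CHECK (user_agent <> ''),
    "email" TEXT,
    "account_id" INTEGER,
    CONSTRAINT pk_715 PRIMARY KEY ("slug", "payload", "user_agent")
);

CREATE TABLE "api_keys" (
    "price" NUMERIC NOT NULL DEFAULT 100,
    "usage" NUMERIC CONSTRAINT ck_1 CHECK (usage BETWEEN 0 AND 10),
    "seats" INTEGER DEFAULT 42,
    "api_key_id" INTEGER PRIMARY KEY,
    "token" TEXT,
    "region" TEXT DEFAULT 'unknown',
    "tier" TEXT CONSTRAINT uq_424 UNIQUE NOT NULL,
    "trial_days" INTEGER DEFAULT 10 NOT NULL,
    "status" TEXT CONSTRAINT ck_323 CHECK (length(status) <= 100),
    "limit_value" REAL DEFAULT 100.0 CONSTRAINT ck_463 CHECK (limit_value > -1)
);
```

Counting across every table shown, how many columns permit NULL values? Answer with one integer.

organizations: 3 nullable (user_agent, payload, slug — PK (name, organization_id, email) and explicit NOT NULL columns excluded).
subscriptions: 5 nullable (usage, token, amount, subscription_id, domain — PK none and explicit NOT NULL columns excluded).
events: 7 nullable (payload, expires_at, limit_value, url, tier, token, event_id — PK none and explicit NOT NULL columns excluded).
accounts: 4 nullable (usage, url, email, account_id — PK (slug, payload, user_agent) and explicit NOT NULL columns excluded).
api_keys: 6 nullable (usage, seats, token, region, status, limit_value — PK (api_key_id) and explicit NOT NULL columns excluded).
Total: 3 + 5 + 7 + 4 + 6 = 25.

25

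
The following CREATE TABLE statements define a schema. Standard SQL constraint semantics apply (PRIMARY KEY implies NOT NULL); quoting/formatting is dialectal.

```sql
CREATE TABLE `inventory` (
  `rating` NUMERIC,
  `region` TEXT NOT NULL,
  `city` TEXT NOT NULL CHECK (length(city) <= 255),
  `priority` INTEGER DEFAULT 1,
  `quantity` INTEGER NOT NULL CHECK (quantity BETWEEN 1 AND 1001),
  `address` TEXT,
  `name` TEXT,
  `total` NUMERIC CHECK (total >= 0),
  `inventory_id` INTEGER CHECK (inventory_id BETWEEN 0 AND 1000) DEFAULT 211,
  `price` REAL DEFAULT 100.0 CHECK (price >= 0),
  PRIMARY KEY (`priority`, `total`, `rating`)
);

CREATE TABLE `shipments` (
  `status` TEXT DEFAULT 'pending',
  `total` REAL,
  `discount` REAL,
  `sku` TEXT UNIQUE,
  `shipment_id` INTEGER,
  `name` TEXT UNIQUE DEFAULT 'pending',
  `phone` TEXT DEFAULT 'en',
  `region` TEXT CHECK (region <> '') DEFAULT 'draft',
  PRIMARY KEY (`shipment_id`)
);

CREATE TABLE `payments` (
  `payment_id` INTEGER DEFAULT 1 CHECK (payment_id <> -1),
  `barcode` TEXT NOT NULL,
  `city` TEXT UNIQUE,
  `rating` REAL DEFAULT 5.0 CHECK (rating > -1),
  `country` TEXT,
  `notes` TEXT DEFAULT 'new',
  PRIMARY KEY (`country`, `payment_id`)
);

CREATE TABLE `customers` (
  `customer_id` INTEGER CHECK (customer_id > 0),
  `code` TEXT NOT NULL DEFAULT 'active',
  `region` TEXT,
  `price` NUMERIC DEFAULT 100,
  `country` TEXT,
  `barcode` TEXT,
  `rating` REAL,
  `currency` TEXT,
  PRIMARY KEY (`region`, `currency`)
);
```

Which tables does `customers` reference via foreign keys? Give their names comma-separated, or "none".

No column in customers has a REFERENCES clause.

none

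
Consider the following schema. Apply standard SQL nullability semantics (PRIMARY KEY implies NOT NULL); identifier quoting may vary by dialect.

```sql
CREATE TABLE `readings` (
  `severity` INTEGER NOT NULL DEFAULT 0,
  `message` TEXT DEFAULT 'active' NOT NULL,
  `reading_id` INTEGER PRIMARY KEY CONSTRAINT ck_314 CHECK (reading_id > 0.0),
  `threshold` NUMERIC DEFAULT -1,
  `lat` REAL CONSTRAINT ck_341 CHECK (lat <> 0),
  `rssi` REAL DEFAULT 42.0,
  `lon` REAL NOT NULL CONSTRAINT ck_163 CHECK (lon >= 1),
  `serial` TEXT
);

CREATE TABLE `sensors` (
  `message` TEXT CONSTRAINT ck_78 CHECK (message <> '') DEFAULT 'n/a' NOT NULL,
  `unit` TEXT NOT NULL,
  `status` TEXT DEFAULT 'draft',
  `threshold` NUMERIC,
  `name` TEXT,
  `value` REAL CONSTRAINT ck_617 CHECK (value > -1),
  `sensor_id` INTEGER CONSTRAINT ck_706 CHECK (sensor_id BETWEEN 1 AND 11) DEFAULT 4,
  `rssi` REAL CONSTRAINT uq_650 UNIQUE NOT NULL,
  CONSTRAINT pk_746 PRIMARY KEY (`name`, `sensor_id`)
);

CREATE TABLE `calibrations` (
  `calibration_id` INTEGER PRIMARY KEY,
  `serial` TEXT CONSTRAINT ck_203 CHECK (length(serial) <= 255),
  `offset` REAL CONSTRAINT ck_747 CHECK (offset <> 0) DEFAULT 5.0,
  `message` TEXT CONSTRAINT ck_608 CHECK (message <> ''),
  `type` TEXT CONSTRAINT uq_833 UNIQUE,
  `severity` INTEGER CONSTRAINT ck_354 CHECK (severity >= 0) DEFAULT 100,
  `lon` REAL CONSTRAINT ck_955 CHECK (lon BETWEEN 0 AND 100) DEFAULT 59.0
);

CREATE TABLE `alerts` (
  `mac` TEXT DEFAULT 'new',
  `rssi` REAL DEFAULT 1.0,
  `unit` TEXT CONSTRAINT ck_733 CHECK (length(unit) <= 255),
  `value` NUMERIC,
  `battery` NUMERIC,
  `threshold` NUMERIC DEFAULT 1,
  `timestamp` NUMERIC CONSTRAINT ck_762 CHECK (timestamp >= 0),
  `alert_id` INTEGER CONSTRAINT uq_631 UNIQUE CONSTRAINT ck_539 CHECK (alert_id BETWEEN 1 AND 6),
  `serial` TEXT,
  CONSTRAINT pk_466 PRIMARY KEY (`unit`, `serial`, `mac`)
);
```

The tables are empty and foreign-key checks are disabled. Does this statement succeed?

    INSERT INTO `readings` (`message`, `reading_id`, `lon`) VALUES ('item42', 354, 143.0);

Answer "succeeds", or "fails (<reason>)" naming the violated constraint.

succeeds

NOT NULL columns: lon is supplied; message is supplied; reading_id is supplied; severity defaults to 0.
CHECK constraints: 354 satisfies (reading_id > 0.0); 143.0 satisfies (lon >= 1).
No constraint is violated.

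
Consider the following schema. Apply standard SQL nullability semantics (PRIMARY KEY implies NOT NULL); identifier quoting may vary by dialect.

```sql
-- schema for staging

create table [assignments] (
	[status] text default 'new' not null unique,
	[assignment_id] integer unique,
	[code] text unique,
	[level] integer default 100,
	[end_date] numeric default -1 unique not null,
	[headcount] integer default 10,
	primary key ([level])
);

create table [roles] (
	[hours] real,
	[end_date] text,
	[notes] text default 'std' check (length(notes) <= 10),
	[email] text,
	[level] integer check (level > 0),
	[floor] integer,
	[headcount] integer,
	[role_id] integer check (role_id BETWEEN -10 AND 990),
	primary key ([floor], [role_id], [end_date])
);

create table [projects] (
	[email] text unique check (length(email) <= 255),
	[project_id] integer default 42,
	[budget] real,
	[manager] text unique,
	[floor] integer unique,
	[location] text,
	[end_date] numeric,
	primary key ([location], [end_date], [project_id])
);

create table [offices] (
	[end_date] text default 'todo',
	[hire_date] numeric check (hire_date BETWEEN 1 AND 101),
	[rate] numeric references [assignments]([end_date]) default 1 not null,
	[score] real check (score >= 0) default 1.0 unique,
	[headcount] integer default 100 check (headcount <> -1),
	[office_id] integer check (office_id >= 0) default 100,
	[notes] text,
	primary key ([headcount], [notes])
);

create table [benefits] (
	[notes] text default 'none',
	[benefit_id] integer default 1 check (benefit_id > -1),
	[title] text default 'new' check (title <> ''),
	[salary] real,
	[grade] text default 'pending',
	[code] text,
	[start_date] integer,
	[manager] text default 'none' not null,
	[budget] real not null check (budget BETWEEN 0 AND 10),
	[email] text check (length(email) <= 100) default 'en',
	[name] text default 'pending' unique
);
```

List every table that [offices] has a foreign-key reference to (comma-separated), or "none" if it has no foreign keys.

- rate REFERENCES assignments(end_date).

assignments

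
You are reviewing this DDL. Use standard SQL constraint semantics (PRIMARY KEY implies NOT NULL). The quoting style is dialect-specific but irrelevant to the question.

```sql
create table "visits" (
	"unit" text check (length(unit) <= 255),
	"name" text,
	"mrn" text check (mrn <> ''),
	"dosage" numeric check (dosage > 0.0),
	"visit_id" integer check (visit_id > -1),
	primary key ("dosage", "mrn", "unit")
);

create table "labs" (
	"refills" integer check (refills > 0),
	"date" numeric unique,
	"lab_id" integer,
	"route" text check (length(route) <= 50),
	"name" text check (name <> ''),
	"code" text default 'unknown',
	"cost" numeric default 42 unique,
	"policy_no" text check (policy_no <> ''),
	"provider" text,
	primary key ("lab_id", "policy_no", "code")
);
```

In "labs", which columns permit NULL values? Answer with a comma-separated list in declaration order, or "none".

- refills: CHECK does not forbid NULL (a CHECK constraint passes when its expression is NULL) → nullable.
- date: UNIQUE does not imply NOT NULL → nullable.
- lab_id: part of the PRIMARY KEY, which implies NOT NULL → not nullable.
- route: CHECK does not forbid NULL (a CHECK constraint passes when its expression is NULL) → nullable.
- name: CHECK does not forbid NULL (a CHECK constraint passes when its expression is NULL) → nullable.
- code: part of the PRIMARY KEY, which implies NOT NULL → not nullable.
- cost: UNIQUE does not imply NOT NULL → nullable.
- policy_no: part of the PRIMARY KEY, which implies NOT NULL → not nullable.
- provider: no NOT NULL constraint applies → nullable.

refills, date, route, name, cost, provider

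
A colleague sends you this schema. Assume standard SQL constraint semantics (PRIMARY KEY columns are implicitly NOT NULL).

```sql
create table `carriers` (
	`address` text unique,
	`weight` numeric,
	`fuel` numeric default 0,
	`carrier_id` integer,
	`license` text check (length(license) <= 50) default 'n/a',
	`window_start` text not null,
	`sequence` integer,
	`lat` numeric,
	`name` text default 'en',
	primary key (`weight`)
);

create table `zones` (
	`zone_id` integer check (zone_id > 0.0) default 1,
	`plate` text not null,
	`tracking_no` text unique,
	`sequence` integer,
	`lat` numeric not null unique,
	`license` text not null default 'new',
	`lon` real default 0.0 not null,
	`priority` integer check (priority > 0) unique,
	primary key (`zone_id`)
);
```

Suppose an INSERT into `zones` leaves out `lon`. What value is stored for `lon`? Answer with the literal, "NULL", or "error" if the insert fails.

0.0

lon has an explicit DEFAULT 0.0.
When the column is omitted from an INSERT, that default is used.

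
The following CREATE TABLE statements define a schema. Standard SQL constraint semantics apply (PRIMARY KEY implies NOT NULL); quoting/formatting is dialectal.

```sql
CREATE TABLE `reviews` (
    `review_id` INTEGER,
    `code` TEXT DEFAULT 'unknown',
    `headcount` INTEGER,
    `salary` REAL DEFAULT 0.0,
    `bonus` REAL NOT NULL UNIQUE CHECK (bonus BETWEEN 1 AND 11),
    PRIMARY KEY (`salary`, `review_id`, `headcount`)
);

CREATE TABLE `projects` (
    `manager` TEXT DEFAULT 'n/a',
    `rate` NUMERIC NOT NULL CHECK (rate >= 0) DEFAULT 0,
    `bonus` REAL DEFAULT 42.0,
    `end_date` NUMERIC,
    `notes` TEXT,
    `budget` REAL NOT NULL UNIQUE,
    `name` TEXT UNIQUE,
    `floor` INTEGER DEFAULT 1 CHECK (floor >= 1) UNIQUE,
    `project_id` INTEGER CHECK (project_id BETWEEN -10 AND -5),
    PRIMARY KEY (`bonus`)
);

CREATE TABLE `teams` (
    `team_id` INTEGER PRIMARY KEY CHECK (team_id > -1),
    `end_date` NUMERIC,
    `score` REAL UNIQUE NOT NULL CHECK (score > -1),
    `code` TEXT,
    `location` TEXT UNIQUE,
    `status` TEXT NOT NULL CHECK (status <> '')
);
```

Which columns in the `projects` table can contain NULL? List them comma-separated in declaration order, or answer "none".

manager, end_date, notes, name, floor, project_id

- manager: DEFAULT only fills an omitted column; an explicit NULL is still allowed → nullable.
- rate: declared NOT NULL → not nullable.
- bonus: part of the PRIMARY KEY, which implies NOT NULL → not nullable.
- end_date: no NOT NULL constraint applies → nullable.
- notes: no NOT NULL constraint applies → nullable.
- budget: declared NOT NULL → not nullable.
- name: UNIQUE does not imply NOT NULL → nullable.
- floor: CHECK does not forbid NULL (a CHECK constraint passes when its expression is NULL) → nullable.
- project_id: CHECK does not forbid NULL (a CHECK constraint passes when its expression is NULL) → nullable.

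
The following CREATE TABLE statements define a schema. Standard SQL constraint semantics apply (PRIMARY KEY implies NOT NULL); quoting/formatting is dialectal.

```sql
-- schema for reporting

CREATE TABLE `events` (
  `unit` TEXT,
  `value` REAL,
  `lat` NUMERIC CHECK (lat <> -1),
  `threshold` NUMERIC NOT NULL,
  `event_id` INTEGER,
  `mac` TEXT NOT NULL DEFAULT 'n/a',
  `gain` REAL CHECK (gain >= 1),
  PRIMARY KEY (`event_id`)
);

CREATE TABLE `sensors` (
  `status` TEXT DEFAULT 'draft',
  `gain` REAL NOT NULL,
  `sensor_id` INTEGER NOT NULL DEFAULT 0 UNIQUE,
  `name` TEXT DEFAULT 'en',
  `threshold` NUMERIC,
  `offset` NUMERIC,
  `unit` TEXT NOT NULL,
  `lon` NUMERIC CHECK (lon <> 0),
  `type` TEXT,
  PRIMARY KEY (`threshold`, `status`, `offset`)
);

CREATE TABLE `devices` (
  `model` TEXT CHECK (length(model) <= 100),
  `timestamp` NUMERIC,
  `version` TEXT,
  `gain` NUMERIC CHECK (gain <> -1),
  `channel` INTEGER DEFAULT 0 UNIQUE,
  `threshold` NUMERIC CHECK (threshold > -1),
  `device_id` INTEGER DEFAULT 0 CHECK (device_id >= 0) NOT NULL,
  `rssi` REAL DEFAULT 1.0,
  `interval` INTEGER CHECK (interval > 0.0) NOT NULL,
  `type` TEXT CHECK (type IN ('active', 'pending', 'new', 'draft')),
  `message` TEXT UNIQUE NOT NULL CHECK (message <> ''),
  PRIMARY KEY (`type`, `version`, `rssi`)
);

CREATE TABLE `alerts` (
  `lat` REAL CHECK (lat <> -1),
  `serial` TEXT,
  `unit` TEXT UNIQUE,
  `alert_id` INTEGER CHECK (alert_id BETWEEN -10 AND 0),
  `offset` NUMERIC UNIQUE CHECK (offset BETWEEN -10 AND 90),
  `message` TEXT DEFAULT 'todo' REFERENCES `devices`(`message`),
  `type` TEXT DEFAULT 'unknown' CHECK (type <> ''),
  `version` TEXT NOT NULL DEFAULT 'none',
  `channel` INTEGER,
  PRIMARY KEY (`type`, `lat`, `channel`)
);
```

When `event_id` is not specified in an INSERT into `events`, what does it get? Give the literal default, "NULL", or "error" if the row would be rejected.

error

event_id has no DEFAULT clause.
Omitting it would insert NULL, but it is part of the PRIMARY KEY, so the INSERT fails.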